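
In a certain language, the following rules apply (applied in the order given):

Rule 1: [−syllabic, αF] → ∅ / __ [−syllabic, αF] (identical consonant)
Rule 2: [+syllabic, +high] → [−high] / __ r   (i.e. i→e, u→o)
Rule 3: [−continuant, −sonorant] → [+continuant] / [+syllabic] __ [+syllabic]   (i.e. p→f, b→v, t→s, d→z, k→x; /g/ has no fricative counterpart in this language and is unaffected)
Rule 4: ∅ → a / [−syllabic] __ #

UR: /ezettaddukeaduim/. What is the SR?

Rule 1 (degemination): /tt/ is a geminate; the first /t/ deletes. /dd/ is a geminate; the first /d/ deletes. /ezettaddukeaduim/ → ezetadukeaduim.
Rule 2 (pre-rhotic lowering): no segment meets the environment; /ezetadukeaduim/ is unchanged.
Rule 3 (intervocalic spirantization): /t/ is a stop between vowels /e/ and /a/, so it spirantizes to the fricative [s]. /d/ is a stop between vowels /a/ and /u/, so it spirantizes to the fricative [z]. /k/ is a stop between vowels /u/ and /e/, so it spirantizes to the fricative [x]. /d/ is a stop between vowels /a/ and /u/, so it spirantizes to the fricative [z]. /ezetadukeaduim/ → ezesazuxeazuim.
Rule 4 (final a-epenthesis): the form ends in the consonant /m/, so [a] is inserted word-finally. /ezesazuxeazuim/ → ezesazuxeazuima.

ezesazuxeazuima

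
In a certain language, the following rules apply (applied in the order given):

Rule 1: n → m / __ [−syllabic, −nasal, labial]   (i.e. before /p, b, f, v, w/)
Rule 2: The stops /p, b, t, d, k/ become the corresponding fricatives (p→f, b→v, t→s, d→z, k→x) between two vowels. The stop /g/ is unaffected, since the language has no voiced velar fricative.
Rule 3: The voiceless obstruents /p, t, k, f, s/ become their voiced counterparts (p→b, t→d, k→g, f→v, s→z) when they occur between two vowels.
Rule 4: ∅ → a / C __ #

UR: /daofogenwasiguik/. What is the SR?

daovogemwaziguika

Rule 1 (nasal place assimilation): /n/ precedes the labial consonant /w/, so it assimilates in place to [m]. /daofogenwasiguik/ → daofogemwasiguik.
Rule 2 (intervocalic spirantization): no segment meets the environment; /daofogemwasiguik/ is unchanged.
Rule 3 (intervocalic voicing): /f/ is a voiceless obstruent between vowels /o/ and /o/, so it voices to [v]. /s/ is a voiceless obstruent between vowels /a/ and /i/, so it voices to [z]. /daofogemwasiguik/ → daovogemwaziguik.
Rule 4 (final a-epenthesis): the form ends in the consonant /k/, so [a] is inserted word-finally. /daovogemwaziguik/ → daovogemwaziguika.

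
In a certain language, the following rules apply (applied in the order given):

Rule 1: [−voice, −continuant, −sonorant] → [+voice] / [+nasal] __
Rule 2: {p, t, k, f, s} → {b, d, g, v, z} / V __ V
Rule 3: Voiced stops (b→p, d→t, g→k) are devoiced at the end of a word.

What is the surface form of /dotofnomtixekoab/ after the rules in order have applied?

Rule 1 (post-nasal voicing): /t/ is a voiceless stop immediately after the nasal /m/, so it voices to [d]. /dotofnomtixekoab/ → dotofnomdixekoab.
Rule 2 (intervocalic voicing): /t/ is a voiceless obstruent between vowels /o/ and /o/, so it voices to [d]. /k/ is a voiceless obstruent between vowels /e/ and /o/, so it voices to [g]. /dotofnomdixekoab/ → dodofnomdixegoab.
Rule 3 (final devoicing): /b/ is a voiced stop in word-final position, so it devoices to [p]. /dodofnomdixegoab/ → dodofnomdixegoap.

dodofnomdixegoap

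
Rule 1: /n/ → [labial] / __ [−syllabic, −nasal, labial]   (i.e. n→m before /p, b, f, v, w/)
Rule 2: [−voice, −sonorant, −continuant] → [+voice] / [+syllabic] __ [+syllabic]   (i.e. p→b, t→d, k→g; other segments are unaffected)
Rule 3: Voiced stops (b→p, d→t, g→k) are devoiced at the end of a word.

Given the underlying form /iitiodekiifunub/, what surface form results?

Rule 1 (nasal place assimilation): no segment meets the environment; /iitiodekiifunub/ is unchanged.
Rule 2 (intervocalic voicing): /t/ is a voiceless stop between vowels /i/ and /i/, so it voices to [d]. /k/ is a voiceless stop between vowels /e/ and /i/, so it voices to [g]. /iitiodekiifunub/ → iidiodegiifunub.
Rule 3 (final devoicing): /b/ is a voiced stop in word-final position, so it devoices to [p]. /iidiodegiifunub/ → iidiodegiifunup.

iidiodegiifunup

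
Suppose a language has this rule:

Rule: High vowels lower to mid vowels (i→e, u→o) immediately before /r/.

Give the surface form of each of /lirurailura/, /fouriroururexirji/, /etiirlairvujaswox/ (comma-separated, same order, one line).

/lirurailura/: /i/ is a high vowel immediately before /r/, so it lowers to [e]. /u/ is a high vowel immediately before /r/, so it lowers to [o]. /u/ is a high vowel immediately before /r/, so it lowers to [o]. → [lerorailora].
/fouriroururexirji/: /u/ is a high vowel immediately before /r/, so it lowers to [o]. /i/ is a high vowel immediately before /r/, so it lowers to [e]. /u/ is a high vowel immediately before /r/, so it lowers to [o]. /u/ is a high vowel immediately before /r/, so it lowers to [o]. /i/ is a high vowel immediately before /r/, so it lowers to [e]. → [fooreroororexerji].
/etiirlairvujaswox/: /i/ is a high vowel immediately before /r/, so it lowers to [e]. /i/ is a high vowel immediately before /r/, so it lowers to [e]. → [etierlaervujaswox].

lerorailora, fooreroororexerji, etierlaervujaswox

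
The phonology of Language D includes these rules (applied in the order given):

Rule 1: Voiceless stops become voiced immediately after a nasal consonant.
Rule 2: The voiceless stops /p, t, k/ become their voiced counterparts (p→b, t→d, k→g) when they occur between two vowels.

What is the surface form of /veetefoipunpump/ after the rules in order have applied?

veedefoibunbumb

Rule 1 (post-nasal voicing): /p/ is a voiceless stop immediately after the nasal /n/, so it voices to [b]. /p/ is a voiceless stop immediately after the nasal /m/, so it voices to [b]. /veetefoipunpump/ → veetefoipunbumb.
Rule 2 (intervocalic voicing): /t/ is a voiceless stop between vowels /e/ and /e/, so it voices to [d]. /p/ is a voiceless stop between vowels /i/ and /u/, so it voices to [b]. /veetefoipunbumb/ → veedefoibunbumb.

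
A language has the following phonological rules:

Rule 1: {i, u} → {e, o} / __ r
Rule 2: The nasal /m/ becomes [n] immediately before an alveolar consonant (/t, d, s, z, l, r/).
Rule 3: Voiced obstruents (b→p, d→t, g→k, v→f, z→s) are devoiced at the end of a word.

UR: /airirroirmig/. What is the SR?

aererroermik

Rule 1 (pre-rhotic lowering): /i/ is a high vowel immediately before /r/, so it lowers to [e]. /i/ is a high vowel immediately before /r/, so it lowers to [e]. /i/ is a high vowel immediately before /r/, so it lowers to [e]. /airirroirmig/ → aererroermig.
Rule 2 (nasal place assimilation): no segment meets the environment; /aererroermig/ is unchanged.
Rule 3 (final devoicing): /g/ is a voiced obstruent in word-final position, so it devoices to [k]. /aererroermig/ → aererroermik.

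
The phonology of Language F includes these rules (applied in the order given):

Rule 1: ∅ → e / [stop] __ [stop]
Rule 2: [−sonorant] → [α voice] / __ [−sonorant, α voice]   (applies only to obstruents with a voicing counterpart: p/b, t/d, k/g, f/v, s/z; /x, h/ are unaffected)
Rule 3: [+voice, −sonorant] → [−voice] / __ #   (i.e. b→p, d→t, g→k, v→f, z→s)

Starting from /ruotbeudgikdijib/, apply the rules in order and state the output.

ruotebeudegikedijip

Rule 1 (stop-cluster e-epenthesis): /t/ and /b/ form a stop–stop cluster, so [e] is inserted between them. /d/ and /g/ form a stop–stop cluster, so [e] is inserted between them. /k/ and /d/ form a stop–stop cluster, so [e] is inserted between them. /ruotbeudgikdijib/ → ruotebeudegikedijib.
Rule 2 (regressive voicing assimilation): no segment meets the environment; /ruotebeudegikedijib/ is unchanged.
Rule 3 (final devoicing): /b/ is a voiced obstruent in word-final position, so it devoices to [p]. /ruotebeudegikedijib/ → ruotebeudegikedijip.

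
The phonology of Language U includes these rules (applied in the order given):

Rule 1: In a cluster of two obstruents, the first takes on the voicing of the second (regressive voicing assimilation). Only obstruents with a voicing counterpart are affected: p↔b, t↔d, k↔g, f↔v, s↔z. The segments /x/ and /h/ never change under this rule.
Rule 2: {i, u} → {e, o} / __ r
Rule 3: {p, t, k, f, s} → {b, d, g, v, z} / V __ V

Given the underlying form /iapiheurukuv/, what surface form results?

Rule 1 (regressive voicing assimilation): no segment meets the environment; /iapiheurukuv/ is unchanged.
Rule 2 (pre-rhotic lowering): /u/ is a high vowel immediately before /r/, so it lowers to [o]. /iapiheurukuv/ → iapiheorukuv.
Rule 3 (intervocalic voicing): /p/ is a voiceless obstruent between vowels /a/ and /i/, so it voices to [b]. /k/ is a voiceless obstruent between vowels /u/ and /u/, so it voices to [g]. /iapiheorukuv/ → iabiheoruguv.

iabiheoruguv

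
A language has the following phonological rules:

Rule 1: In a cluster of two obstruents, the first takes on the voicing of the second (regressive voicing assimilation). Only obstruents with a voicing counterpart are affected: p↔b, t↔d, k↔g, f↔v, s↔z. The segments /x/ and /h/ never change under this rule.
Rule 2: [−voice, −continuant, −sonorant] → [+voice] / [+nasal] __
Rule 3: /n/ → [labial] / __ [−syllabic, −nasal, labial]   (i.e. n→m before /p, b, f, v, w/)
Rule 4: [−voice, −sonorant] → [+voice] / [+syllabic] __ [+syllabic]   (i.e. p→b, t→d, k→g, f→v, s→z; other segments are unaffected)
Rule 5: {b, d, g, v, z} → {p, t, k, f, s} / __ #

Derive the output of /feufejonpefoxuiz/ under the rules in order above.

Rule 1 (regressive voicing assimilation): no segment meets the environment; /feufejonpefoxuiz/ is unchanged.
Rule 2 (post-nasal voicing): /p/ is a voiceless stop immediately after the nasal /n/, so it voices to [b]. /feufejonpefoxuiz/ → feufejonbefoxuiz.
Rule 3 (nasal place assimilation): /n/ precedes the labial consonant /b/, so it assimilates in place to [m]. /feufejonbefoxuiz/ → feufejombefoxuiz.
Rule 4 (intervocalic voicing): /f/ is a voiceless obstruent between vowels /u/ and /e/, so it voices to [v]. /f/ is a voiceless obstruent between vowels /e/ and /o/, so it voices to [v]. /feufejombefoxuiz/ → feuvejombevoxuiz.
Rule 5 (final devoicing): /z/ is a voiced obstruent in word-final position, so it devoices to [s]. /feuvejombevoxuiz/ → feuvejombevoxuis.

feuvejombevoxuis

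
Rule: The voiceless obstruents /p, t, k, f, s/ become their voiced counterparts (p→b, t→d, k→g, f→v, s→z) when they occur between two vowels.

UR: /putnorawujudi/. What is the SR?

putnorawujudi

No segment of /putnorawujudi/ meets the structural description of the rule, so the form surfaces unchanged.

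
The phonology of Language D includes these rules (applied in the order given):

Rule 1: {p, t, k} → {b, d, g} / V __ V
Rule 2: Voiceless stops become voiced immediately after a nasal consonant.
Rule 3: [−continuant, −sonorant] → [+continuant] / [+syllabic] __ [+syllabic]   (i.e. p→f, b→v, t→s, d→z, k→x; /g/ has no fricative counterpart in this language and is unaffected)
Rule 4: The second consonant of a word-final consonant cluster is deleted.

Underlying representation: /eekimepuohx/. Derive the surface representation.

eegimevuoh

Rule 1 (intervocalic voicing): /k/ is a voiceless stop between vowels /e/ and /i/, so it voices to [g]. /p/ is a voiceless stop between vowels /e/ and /u/, so it voices to [b]. /eekimepuohx/ → eegimebuohx.
Rule 2 (post-nasal voicing): no segment meets the environment; /eegimebuohx/ is unchanged.
Rule 3 (intervocalic spirantization): /b/ is a stop between vowels /e/ and /u/, so it spirantizes to the fricative [v]. /eegimebuohx/ → eegimevuohx.
Rule 4 (final cluster simplification): /x/ is the second consonant of a word-final cluster /hx/, so it deletes. /eegimevuohx/ → eegimevuoh.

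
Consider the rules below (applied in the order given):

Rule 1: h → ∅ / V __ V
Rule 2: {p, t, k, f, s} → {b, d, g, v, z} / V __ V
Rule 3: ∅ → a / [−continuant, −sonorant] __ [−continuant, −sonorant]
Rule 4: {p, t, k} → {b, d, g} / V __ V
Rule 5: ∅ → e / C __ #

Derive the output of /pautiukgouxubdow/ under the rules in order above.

Rule 1 (intervocalic h-deletion): no segment meets the environment; /pautiukgouxubdow/ is unchanged.
Rule 2 (intervocalic voicing): /t/ is a voiceless obstruent between vowels /u/ and /i/, so it voices to [d]. /pautiukgouxubdow/ → paudiukgouxubdow.
Rule 3 (stop-cluster a-epenthesis): /k/ and /g/ form a stop–stop cluster, so [a] is inserted between them. /b/ and /d/ form a stop–stop cluster, so [a] is inserted between them. /paudiukgouxubdow/ → paudiukagouxubadow.
Rule 4 (intervocalic voicing): /k/ is a voiceless stop between vowels /u/ and /a/, so it voices to [g]. /paudiukagouxubadow/ → paudiugagouxubadow.
Rule 5 (final e-epenthesis): the form ends in the consonant /w/, so [e] is inserted word-finally. /paudiugagouxubadow/ → paudiugagouxubadowe.

paudiugagouxubadowe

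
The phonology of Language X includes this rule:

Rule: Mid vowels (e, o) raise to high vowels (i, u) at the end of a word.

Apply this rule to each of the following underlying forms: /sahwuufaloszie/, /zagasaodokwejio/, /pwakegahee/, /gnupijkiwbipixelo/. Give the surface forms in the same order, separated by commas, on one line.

sahwuufaloszii, zagasaodokwejiu, pwakegahei, gnupijkiwbipixelu

/sahwuufaloszie/: /e/ is a mid vowel in word-final position, so it raises to [i]. → [sahwuufaloszii].
/zagasaodokwejio/: /o/ is a mid vowel in word-final position, so it raises to [u]. → [zagasaodokwejiu].
/pwakegahee/: /e/ is a mid vowel in word-final position, so it raises to [i]. → [pwakegahei].
/gnupijkiwbipixelo/: /o/ is a mid vowel in word-final position, so it raises to [u]. → [gnupijkiwbipixelu].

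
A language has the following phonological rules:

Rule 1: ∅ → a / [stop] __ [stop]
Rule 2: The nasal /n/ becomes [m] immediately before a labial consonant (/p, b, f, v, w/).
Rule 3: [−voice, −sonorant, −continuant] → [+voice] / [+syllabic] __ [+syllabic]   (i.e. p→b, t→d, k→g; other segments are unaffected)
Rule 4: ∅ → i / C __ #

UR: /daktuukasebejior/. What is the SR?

dagaduugasebejiori

Rule 1 (stop-cluster a-epenthesis): /k/ and /t/ form a stop–stop cluster, so [a] is inserted between them. /daktuukasebejior/ → dakatuukasebejior.
Rule 2 (nasal place assimilation): no segment meets the environment; /dakatuukasebejior/ is unchanged.
Rule 3 (intervocalic voicing): /k/ is a voiceless stop between vowels /a/ and /a/, so it voices to [g]. /t/ is a voiceless stop between vowels /a/ and /u/, so it voices to [d]. /k/ is a voiceless stop between vowels /u/ and /a/, so it voices to [g]. /dakatuukasebejior/ → dagaduugasebejior.
Rule 4 (final i-epenthesis): the form ends in the consonant /r/, so [i] is inserted word-finally. /dagaduugasebejior/ → dagaduugasebejiori.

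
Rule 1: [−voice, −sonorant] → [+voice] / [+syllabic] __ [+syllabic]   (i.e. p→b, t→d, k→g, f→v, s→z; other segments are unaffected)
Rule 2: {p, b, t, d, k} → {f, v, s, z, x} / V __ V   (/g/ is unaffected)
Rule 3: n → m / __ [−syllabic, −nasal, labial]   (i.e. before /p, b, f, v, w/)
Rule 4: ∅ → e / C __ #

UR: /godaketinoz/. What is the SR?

gozagezinoze

Rule 1 (intervocalic voicing): /k/ is a voiceless obstruent between vowels /a/ and /e/, so it voices to [g]. /t/ is a voiceless obstruent between vowels /e/ and /i/, so it voices to [d]. /godaketinoz/ → godagedinoz.
Rule 2 (intervocalic spirantization): /d/ is a stop between vowels /o/ and /a/, so it spirantizes to the fricative [z]. /d/ is a stop between vowels /e/ and /i/, so it spirantizes to the fricative [z]. /godagedinoz/ → gozagezinoz.
Rule 3 (nasal place assimilation): no segment meets the environment; /gozagezinoz/ is unchanged.
Rule 4 (final e-epenthesis): the form ends in the consonant /z/, so [e] is inserted word-finally. /gozagezinoz/ → gozagezinoze.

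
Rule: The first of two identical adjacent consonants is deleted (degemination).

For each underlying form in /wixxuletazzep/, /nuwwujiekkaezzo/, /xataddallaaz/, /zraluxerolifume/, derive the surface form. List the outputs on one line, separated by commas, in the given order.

wixuletazep, nuwujiekaezo, xatadalaaz, zraluxerolifume

/wixxuletazzep/: /xx/ is a geminate; the first /x/ deletes. /zz/ is a geminate; the first /z/ deletes. → [wixuletazep].
/nuwwujiekkaezzo/: /ww/ is a geminate; the first /w/ deletes. /kk/ is a geminate; the first /k/ deletes. /zz/ is a geminate; the first /z/ deletes. → [nuwujiekaezo].
/xataddallaaz/: /dd/ is a geminate; the first /d/ deletes. /ll/ is a geminate; the first /l/ deletes. → [xatadalaaz].
/zraluxerolifume/: the rule's environment is not met; surfaces unchanged as [zraluxerolifume].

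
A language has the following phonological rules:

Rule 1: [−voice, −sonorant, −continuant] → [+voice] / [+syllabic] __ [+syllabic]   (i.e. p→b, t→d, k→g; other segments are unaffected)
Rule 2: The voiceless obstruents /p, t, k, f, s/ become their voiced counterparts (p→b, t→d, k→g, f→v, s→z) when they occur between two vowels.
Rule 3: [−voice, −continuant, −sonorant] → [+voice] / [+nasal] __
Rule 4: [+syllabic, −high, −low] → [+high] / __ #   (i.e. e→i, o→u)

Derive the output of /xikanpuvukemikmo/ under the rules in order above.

Rule 1 (intervocalic voicing): /k/ is a voiceless stop between vowels /i/ and /a/, so it voices to [g]. /k/ is a voiceless stop between vowels /u/ and /e/, so it voices to [g]. /xikanpuvukemikmo/ → xiganpuvugemikmo.
Rule 2 (intervocalic voicing): no segment meets the environment; /xiganpuvugemikmo/ is unchanged.
Rule 3 (post-nasal voicing): /p/ is a voiceless stop immediately after the nasal /n/, so it voices to [b]. /xiganpuvugemikmo/ → xiganbuvugemikmo.
Rule 4 (final vowel raising): /o/ is a mid vowel in word-final position, so it raises to [u]. /xiganbuvugemikmo/ → xiganbuvugemikmu.

xiganbuvugemikmu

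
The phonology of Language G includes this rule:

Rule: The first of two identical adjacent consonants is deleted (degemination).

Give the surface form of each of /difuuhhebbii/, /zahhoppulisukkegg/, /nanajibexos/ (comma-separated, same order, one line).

difuuhebii, zahopulisukeg, nanajibexos

/difuuhhebbii/: /hh/ is a geminate; the first /h/ deletes. /bb/ is a geminate; the first /b/ deletes. → [difuuhebii].
/zahhoppulisukkegg/: /hh/ is a geminate; the first /h/ deletes. /pp/ is a geminate; the first /p/ deletes. /kk/ is a geminate; the first /k/ deletes. /gg/ is a geminate; the first /g/ deletes. → [zahopulisukeg].
/nanajibexos/: the rule's environment is not met; surfaces unchanged as [nanajibexos].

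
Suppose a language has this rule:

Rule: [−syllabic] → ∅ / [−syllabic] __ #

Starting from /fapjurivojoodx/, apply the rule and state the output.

fapjurivojood

/x/ is the second consonant of a word-final cluster /dx/, so it deletes.
Surface form: [fapjurivojood].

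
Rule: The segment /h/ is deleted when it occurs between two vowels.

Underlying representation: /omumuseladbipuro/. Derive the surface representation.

No segment of /omumuseladbipuro/ meets the structural description of the rule, so the form surfaces unchanged.

omumuseladbipuro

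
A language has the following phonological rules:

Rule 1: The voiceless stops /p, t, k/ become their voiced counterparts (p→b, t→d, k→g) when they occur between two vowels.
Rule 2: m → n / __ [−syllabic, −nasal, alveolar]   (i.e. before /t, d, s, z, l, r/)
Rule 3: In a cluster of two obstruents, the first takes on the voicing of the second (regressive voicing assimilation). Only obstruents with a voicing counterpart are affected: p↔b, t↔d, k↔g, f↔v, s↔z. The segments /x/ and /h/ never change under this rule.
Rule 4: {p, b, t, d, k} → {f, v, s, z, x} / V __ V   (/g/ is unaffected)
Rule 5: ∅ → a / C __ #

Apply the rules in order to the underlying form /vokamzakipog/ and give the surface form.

Rule 1 (intervocalic voicing): /k/ is a voiceless stop between vowels /o/ and /a/, so it voices to [g]. /k/ is a voiceless stop between vowels /a/ and /i/, so it voices to [g]. /p/ is a voiceless stop between vowels /i/ and /o/, so it voices to [b]. /vokamzakipog/ → vogamzagibog.
Rule 2 (nasal place assimilation): /m/ precedes the alveolar consonant /z/, so it assimilates in place to [n]. /vogamzagibog/ → voganzagibog.
Rule 3 (regressive voicing assimilation): no segment meets the environment; /voganzagibog/ is unchanged.
Rule 4 (intervocalic spirantization): /b/ is a stop between vowels /i/ and /o/, so it spirantizes to the fricative [v]. /voganzagibog/ → voganzagivog.
Rule 5 (final a-epenthesis): the form ends in the consonant /g/, so [a] is inserted word-finally. /voganzagivog/ → voganzagivoga.

voganzagivoga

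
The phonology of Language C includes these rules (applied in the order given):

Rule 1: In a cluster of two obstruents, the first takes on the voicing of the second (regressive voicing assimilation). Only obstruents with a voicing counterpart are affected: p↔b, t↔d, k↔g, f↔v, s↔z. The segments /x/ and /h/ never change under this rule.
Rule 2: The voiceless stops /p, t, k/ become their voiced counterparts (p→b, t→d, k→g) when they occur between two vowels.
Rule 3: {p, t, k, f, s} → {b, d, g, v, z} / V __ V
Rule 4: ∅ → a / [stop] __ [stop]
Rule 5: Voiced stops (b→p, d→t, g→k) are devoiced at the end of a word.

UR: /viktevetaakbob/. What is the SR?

vikatevedaagabop

Rule 1 (regressive voicing assimilation): /k/ precedes the voiced obstruent /b/, so it voices to [g] by assimilation. /viktevetaakbob/ → viktevetaagbob.
Rule 2 (intervocalic voicing): /t/ is a voiceless stop between vowels /e/ and /a/, so it voices to [d]. /viktevetaagbob/ → viktevedaagbob.
Rule 3 (intervocalic voicing): no segment meets the environment; /viktevedaagbob/ is unchanged.
Rule 4 (stop-cluster a-epenthesis): /k/ and /t/ form a stop–stop cluster, so [a] is inserted between them. /g/ and /b/ form a stop–stop cluster, so [a] is inserted between them. /viktevedaagbob/ → vikatevedaagabob.
Rule 5 (final devoicing): /b/ is a voiced stop in word-final position, so it devoices to [p]. /vikatevedaagabob/ → vikatevedaagabop.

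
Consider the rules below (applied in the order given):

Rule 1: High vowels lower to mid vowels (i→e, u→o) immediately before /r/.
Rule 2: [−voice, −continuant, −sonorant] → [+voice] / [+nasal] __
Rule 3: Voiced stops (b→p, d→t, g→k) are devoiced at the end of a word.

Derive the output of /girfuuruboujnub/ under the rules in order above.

Rule 1 (pre-rhotic lowering): /i/ is a high vowel immediately before /r/, so it lowers to [e]. /u/ is a high vowel immediately before /r/, so it lowers to [o]. /girfuuruboujnub/ → gerfuoruboujnub.
Rule 2 (post-nasal voicing): no segment meets the environment; /gerfuoruboujnub/ is unchanged.
Rule 3 (final devoicing): /b/ is a voiced stop in word-final position, so it devoices to [p]. /gerfuoruboujnub/ → gerfuoruboujnup.

gerfuoruboujnup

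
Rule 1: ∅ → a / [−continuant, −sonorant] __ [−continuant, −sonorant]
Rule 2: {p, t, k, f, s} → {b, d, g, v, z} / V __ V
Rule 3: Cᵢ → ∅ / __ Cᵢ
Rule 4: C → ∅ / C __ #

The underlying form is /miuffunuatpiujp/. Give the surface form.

Rule 1 (stop-cluster a-epenthesis): /t/ and /p/ form a stop–stop cluster, so [a] is inserted between them. /miuffunuatpiujp/ → miuffunuatapiujp.
Rule 2 (intervocalic voicing): /t/ is a voiceless obstruent between vowels /a/ and /a/, so it voices to [d]. /p/ is a voiceless obstruent between vowels /a/ and /i/, so it voices to [b]. /miuffunuatapiujp/ → miuffunuadabiujp.
Rule 3 (degemination): /ff/ is a geminate; the first /f/ deletes. /miuffunuadabiujp/ → miufunuadabiujp.
Rule 4 (final cluster simplification): /p/ is the second consonant of a word-final cluster /jp/, so it deletes. /miufunuadabiujp/ → miufunuadabiuj.

miufunuadabiuj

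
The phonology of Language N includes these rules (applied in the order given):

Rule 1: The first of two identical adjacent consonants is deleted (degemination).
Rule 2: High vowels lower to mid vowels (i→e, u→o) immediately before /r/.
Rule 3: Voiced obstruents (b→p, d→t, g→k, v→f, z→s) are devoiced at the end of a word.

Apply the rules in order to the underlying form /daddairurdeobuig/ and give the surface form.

dadaerordeobuik

Rule 1 (degemination): /dd/ is a geminate; the first /d/ deletes. /daddairurdeobuig/ → dadairurdeobuig.
Rule 2 (pre-rhotic lowering): /i/ is a high vowel immediately before /r/, so it lowers to [e]. /u/ is a high vowel immediately before /r/, so it lowers to [o]. /dadairurdeobuig/ → dadaerordeobuig.
Rule 3 (final devoicing): /g/ is a voiced obstruent in word-final position, so it devoices to [k]. /dadaerordeobuig/ → dadaerordeobuik.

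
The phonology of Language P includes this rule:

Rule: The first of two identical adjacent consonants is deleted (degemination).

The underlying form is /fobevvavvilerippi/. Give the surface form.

fobevavileripi

/vv/ is a geminate; the first /v/ deletes.
/vv/ is a geminate; the first /v/ deletes.
/pp/ is a geminate; the first /p/ deletes.
The other instances of /f/, /b/, /v/, /l/, /r/, /p/ do not occur in the required environment and remain unchanged.
Surface form: [fobevavileripi].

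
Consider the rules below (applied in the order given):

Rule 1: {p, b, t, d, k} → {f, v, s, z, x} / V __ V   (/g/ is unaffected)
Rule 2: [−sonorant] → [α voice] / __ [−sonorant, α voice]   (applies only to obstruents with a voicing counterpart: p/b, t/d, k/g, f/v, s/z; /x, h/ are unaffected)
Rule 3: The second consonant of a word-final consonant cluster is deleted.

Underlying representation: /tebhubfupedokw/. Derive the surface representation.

Rule 1 (intervocalic spirantization): /p/ is a stop between vowels /u/ and /e/, so it spirantizes to the fricative [f]. /d/ is a stop between vowels /e/ and /o/, so it spirantizes to the fricative [z]. /tebhubfupedokw/ → tebhubfufezokw.
Rule 2 (regressive voicing assimilation): /b/ precedes the voiceless obstruent /h/, so it devoices to [p] by assimilation. /b/ precedes the voiceless obstruent /f/, so it devoices to [p] by assimilation. /tebhubfufezokw/ → tephupfufezokw.
Rule 3 (final cluster simplification): /w/ is the second consonant of a word-final cluster /kw/, so it deletes. /tephupfufezokw/ → tephupfufezok.

tephupfufezok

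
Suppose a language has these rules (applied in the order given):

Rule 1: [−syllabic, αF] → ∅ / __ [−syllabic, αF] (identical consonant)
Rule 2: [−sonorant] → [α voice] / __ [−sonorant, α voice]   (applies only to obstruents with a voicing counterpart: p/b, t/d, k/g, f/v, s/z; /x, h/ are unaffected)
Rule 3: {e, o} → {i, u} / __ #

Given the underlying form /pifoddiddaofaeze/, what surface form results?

Rule 1 (degemination): /dd/ is a geminate; the first /d/ deletes. /dd/ is a geminate; the first /d/ deletes. /pifoddiddaofaeze/ → pifodidaofaeze.
Rule 2 (regressive voicing assimilation): no segment meets the environment; /pifodidaofaeze/ is unchanged.
Rule 3 (final vowel raising): /e/ is a mid vowel in word-final position, so it raises to [i]. /pifodidaofaeze/ → pifodidaofaezi.

pifodidaofaezi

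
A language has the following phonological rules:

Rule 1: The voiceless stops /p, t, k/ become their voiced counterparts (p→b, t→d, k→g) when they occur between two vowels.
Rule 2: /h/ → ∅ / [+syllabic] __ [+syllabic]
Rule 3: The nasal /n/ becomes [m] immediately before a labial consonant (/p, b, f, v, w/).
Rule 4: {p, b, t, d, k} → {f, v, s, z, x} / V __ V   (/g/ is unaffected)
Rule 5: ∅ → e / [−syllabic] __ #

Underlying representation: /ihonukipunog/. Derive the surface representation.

Rule 1 (intervocalic voicing): /k/ is a voiceless stop between vowels /u/ and /i/, so it voices to [g]. /p/ is a voiceless stop between vowels /i/ and /u/, so it voices to [b]. /ihonukipunog/ → ihonugibunog.
Rule 2 (intervocalic h-deletion): /h/ occurs between vowels /i/ and /o/, so it deletes. /ihonugibunog/ → ionugibunog.
Rule 3 (nasal place assimilation): no segment meets the environment; /ionugibunog/ is unchanged.
Rule 4 (intervocalic spirantization): /b/ is a stop between vowels /i/ and /u/, so it spirantizes to the fricative [v]. /ionugibunog/ → ionugivunog.
Rule 5 (final e-epenthesis): the form ends in the consonant /g/, so [e] is inserted word-finally. /ionugivunog/ → ionugivunoge.

ionugivunoge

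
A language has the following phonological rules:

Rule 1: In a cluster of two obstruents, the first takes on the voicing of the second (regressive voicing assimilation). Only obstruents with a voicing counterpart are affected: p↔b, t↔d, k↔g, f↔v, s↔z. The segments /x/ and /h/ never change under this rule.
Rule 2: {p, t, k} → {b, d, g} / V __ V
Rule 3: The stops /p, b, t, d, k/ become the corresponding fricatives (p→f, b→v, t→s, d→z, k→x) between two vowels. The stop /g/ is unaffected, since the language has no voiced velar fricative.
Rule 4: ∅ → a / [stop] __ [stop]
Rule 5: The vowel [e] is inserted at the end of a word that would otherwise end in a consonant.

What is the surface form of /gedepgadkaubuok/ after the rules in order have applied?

gezebagatakauvuoke

Rule 1 (regressive voicing assimilation): /p/ precedes the voiced obstruent /g/, so it voices to [b] by assimilation. /d/ precedes the voiceless obstruent /k/, so it devoices to [t] by assimilation. /gedepgadkaubuok/ → gedebgatkaubuok.
Rule 2 (intervocalic voicing): no segment meets the environment; /gedebgatkaubuok/ is unchanged.
Rule 3 (intervocalic spirantization): /d/ is a stop between vowels /e/ and /e/, so it spirantizes to the fricative [z]. /b/ is a stop between vowels /u/ and /u/, so it spirantizes to the fricative [v]. /gedebgatkaubuok/ → gezebgatkauvuok.
Rule 4 (stop-cluster a-epenthesis): /b/ and /g/ form a stop–stop cluster, so [a] is inserted between them. /t/ and /k/ form a stop–stop cluster, so [a] is inserted between them. /gezebgatkauvuok/ → gezebagatakauvuok.
Rule 5 (final e-epenthesis): the form ends in the consonant /k/, so [e] is inserted word-finally. /gezebagatakauvuok/ → gezebagatakauvuoke.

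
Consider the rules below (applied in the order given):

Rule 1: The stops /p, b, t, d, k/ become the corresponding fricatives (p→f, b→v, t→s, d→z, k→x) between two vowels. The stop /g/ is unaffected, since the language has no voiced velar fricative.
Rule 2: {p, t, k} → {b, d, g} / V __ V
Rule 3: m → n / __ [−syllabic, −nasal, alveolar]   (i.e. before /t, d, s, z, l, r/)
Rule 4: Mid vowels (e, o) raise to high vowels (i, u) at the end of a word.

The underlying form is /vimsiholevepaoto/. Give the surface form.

Rule 1 (intervocalic spirantization): /p/ is a stop between vowels /e/ and /a/, so it spirantizes to the fricative [f]. /t/ is a stop between vowels /o/ and /o/, so it spirantizes to the fricative [s]. /vimsiholevepaoto/ → vimsiholevefaoso.
Rule 2 (intervocalic voicing): no segment meets the environment; /vimsiholevefaoso/ is unchanged.
Rule 3 (nasal place assimilation): /m/ precedes the alveolar consonant /s/, so it assimilates in place to [n]. /vimsiholevefaoso/ → vinsiholevefaoso.
Rule 4 (final vowel raising): /o/ is a mid vowel in word-final position, so it raises to [u]. /vinsiholevefaoso/ → vinsiholevefaosu.

vinsiholevefaosu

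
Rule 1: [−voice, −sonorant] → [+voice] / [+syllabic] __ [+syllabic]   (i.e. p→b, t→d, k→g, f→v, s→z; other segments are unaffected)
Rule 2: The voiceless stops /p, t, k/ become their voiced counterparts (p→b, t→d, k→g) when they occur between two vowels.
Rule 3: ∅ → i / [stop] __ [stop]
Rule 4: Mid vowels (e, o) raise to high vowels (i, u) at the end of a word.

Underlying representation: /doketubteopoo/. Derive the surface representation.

Rule 1 (intervocalic voicing): /k/ is a voiceless obstruent between vowels /o/ and /e/, so it voices to [g]. /t/ is a voiceless obstruent between vowels /e/ and /u/, so it voices to [d]. /p/ is a voiceless obstruent between vowels /o/ and /o/, so it voices to [b]. /doketubteopoo/ → dogedubteoboo.
Rule 2 (intervocalic voicing): no segment meets the environment; /dogedubteoboo/ is unchanged.
Rule 3 (stop-cluster i-epenthesis): /b/ and /t/ form a stop–stop cluster, so [i] is inserted between them. /dogedubteoboo/ → dogedubiteoboo.
Rule 4 (final vowel raising): /o/ is a mid vowel in word-final position, so it raises to [u]. /dogedubiteoboo/ → dogedubiteobou.

dogedubiteobou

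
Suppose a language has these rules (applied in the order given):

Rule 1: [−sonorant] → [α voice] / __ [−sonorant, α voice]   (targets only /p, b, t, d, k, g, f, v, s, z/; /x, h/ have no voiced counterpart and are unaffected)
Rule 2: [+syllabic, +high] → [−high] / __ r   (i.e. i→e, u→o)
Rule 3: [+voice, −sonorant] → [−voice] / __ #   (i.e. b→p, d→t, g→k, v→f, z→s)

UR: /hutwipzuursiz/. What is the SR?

hutwibzuorsis

Rule 1 (regressive voicing assimilation): /p/ precedes the voiced obstruent /z/, so it voices to [b] by assimilation. /hutwipzuursiz/ → hutwibzuursiz.
Rule 2 (pre-rhotic lowering): /u/ is a high vowel immediately before /r/, so it lowers to [o]. /hutwibzuursiz/ → hutwibzuorsiz.
Rule 3 (final devoicing): /z/ is a voiced obstruent in word-final position, so it devoices to [s]. /hutwibzuorsiz/ → hutwibzuorsis.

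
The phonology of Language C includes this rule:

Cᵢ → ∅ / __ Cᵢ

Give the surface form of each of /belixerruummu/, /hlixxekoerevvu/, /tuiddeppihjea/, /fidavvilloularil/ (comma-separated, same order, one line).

/belixerruummu/: /rr/ is a geminate; the first /r/ deletes. /mm/ is a geminate; the first /m/ deletes. → [belixeruumu].
/hlixxekoerevvu/: /xx/ is a geminate; the first /x/ deletes. /vv/ is a geminate; the first /v/ deletes. → [hlixekoerevu].
/tuiddeppihjea/: /dd/ is a geminate; the first /d/ deletes. /pp/ is a geminate; the first /p/ deletes. → [tuidepihjea].
/fidavvilloularil/: /vv/ is a geminate; the first /v/ deletes. /ll/ is a geminate; the first /l/ deletes. → [fidaviloularil].

belixeruumu, hlixekoerevu, tuidepihjea, fidaviloularil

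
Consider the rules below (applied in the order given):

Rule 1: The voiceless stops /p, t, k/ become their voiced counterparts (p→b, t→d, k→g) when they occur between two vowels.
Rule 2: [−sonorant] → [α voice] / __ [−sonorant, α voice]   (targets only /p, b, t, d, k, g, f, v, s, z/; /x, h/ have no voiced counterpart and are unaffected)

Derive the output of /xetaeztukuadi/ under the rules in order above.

Rule 1 (intervocalic voicing): /t/ is a voiceless stop between vowels /e/ and /a/, so it voices to [d]. /k/ is a voiceless stop between vowels /u/ and /u/, so it voices to [g]. /xetaeztukuadi/ → xedaeztuguadi.
Rule 2 (regressive voicing assimilation): /z/ precedes the voiceless obstruent /t/, so it devoices to [s] by assimilation. /xedaeztuguadi/ → xedaestuguadi.

xedaestuguadi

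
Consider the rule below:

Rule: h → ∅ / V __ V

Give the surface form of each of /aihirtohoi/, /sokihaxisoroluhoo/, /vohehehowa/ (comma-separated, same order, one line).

/aihirtohoi/: /h/ occurs between vowels /i/ and /i/, so it deletes. /h/ occurs between vowels /o/ and /o/, so it deletes. → [aiirtooi].
/sokihaxisoroluhoo/: /h/ occurs between vowels /i/ and /a/, so it deletes. /h/ occurs between vowels /u/ and /o/, so it deletes. → [sokiaxisoroluoo].
/vohehehowa/: /h/ occurs between vowels /o/ and /e/, so it deletes. /h/ occurs between vowels /e/ and /e/, so it deletes. /h/ occurs between vowels /e/ and /o/, so it deletes. → [voeeowa].

aiirtooi, sokiaxisoroluoo, voeeowa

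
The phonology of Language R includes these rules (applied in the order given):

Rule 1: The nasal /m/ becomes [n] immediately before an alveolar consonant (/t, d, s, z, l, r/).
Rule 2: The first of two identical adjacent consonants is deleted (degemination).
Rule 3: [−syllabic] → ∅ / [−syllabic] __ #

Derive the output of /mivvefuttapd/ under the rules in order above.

mivefutap

Rule 1 (nasal place assimilation): no segment meets the environment; /mivvefuttapd/ is unchanged.
Rule 2 (degemination): /vv/ is a geminate; the first /v/ deletes. /tt/ is a geminate; the first /t/ deletes. /mivvefuttapd/ → mivefutapd.
Rule 3 (final cluster simplification): /d/ is the second consonant of a word-final cluster /pd/, so it deletes. /mivefutapd/ → mivefutap.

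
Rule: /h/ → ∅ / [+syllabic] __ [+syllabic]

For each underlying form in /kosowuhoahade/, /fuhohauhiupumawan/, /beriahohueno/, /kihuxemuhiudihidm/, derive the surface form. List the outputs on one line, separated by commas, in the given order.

/kosowuhoahade/: /h/ occurs between vowels /u/ and /o/, so it deletes. /h/ occurs between vowels /a/ and /a/, so it deletes. → [kosowuoaade].
/fuhohauhiupumawan/: /h/ occurs between vowels /u/ and /o/, so it deletes. /h/ occurs between vowels /o/ and /a/, so it deletes. /h/ occurs between vowels /u/ and /i/, so it deletes. → [fuoauiupumawan].
/beriahohueno/: /h/ occurs between vowels /a/ and /o/, so it deletes. /h/ occurs between vowels /o/ and /u/, so it deletes. → [beriaoueno].
/kihuxemuhiudihidm/: /h/ occurs between vowels /i/ and /u/, so it deletes. /h/ occurs between vowels /u/ and /i/, so it deletes. /h/ occurs between vowels /i/ and /i/, so it deletes. → [kiuxemuiudiidm].

kosowuoaade, fuoauiupumawan, beriaoueno, kiuxemuiudiidm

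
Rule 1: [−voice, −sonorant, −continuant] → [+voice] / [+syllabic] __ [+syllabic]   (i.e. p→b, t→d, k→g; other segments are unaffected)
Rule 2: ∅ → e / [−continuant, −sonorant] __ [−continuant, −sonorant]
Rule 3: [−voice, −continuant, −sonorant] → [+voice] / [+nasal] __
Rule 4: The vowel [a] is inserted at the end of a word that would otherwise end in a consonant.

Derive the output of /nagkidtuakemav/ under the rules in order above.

Rule 1 (intervocalic voicing): /k/ is a voiceless stop between vowels /a/ and /e/, so it voices to [g]. /nagkidtuakemav/ → nagkidtuagemav.
Rule 2 (stop-cluster e-epenthesis): /g/ and /k/ form a stop–stop cluster, so [e] is inserted between them. /d/ and /t/ form a stop–stop cluster, so [e] is inserted between them. /nagkidtuagemav/ → nagekidetuagemav.
Rule 3 (post-nasal voicing): no segment meets the environment; /nagekidetuagemav/ is unchanged.
Rule 4 (final a-epenthesis): the form ends in the consonant /v/, so [a] is inserted word-finally. /nagekidetuagemav/ → nagekidetuagemava.

nagekidetuagemava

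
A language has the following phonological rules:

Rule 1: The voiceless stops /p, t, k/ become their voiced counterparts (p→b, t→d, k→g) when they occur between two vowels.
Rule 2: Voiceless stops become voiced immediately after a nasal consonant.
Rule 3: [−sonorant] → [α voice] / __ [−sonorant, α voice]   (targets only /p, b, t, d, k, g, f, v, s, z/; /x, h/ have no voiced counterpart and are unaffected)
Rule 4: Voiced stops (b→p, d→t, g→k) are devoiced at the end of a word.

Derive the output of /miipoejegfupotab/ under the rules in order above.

miiboejekfubodap

Rule 1 (intervocalic voicing): /p/ is a voiceless stop between vowels /i/ and /o/, so it voices to [b]. /p/ is a voiceless stop between vowels /u/ and /o/, so it voices to [b]. /t/ is a voiceless stop between vowels /o/ and /a/, so it voices to [d]. /miipoejegfupotab/ → miiboejegfubodab.
Rule 2 (post-nasal voicing): no segment meets the environment; /miiboejegfubodab/ is unchanged.
Rule 3 (regressive voicing assimilation): /g/ precedes the voiceless obstruent /f/, so it devoices to [k] by assimilation. /miiboejegfubodab/ → miiboejekfubodab.
Rule 4 (final devoicing): /b/ is a voiced stop in word-final position, so it devoices to [p]. /miiboejekfubodab/ → miiboejekfubodap.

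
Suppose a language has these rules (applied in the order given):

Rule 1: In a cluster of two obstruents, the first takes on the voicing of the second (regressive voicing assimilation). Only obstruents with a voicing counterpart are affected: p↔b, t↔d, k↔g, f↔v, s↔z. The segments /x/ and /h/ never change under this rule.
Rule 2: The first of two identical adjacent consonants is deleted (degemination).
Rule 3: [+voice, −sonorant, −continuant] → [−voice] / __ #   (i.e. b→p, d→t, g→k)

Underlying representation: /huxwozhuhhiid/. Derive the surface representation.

huxwoshuhiit

Rule 1 (regressive voicing assimilation): /z/ precedes the voiceless obstruent /h/, so it devoices to [s] by assimilation. /huxwozhuhhiid/ → huxwoshuhhiid.
Rule 2 (degemination): /hh/ is a geminate; the first /h/ deletes. /huxwoshuhhiid/ → huxwoshuhiid.
Rule 3 (final devoicing): /d/ is a voiced stop in word-final position, so it devoices to [t]. /huxwoshuhiid/ → huxwoshuhiit.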